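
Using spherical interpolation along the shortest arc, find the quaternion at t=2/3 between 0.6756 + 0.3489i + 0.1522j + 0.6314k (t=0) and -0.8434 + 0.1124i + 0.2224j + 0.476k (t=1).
0.9865 + 0.0664i - 0.1112j - 0.1003k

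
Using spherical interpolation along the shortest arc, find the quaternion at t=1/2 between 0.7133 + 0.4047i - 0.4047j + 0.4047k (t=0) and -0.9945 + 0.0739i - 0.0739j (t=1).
0.9402 + 0.1821i - 0.1821j + 0.2228k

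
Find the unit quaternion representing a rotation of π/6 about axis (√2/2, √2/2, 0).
0.9659 + 0.183i + 0.183j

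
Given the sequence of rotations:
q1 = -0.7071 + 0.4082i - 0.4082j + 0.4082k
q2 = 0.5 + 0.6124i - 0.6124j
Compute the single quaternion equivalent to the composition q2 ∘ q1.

q2 · q1 = -0.8535 - 0.4789i - 0.0211j + 0.2041k
-0.8535 - 0.4789i - 0.0211j + 0.2041k


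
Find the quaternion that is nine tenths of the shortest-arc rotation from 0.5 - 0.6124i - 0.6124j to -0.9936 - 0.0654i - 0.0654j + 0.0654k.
0.9979 - 0.0151i - 0.0151j - 0.0616k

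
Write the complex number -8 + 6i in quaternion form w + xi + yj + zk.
-8 + 6i + 0j + 0k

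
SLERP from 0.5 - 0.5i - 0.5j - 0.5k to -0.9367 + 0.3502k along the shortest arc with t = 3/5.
0.8345 - 0.2232i - 0.2232j - 0.4517k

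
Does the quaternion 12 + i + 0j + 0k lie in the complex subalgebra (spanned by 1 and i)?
Yes. The quaternion 12 + i has j- and k-coefficients y = z = 0, so it lies in the complex subalgebra spanned by 1 and i.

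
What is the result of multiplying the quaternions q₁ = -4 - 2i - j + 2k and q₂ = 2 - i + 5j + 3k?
-11 - 13i - 18j - 19k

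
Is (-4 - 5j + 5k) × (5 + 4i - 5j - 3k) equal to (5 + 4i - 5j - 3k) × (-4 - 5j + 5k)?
No: pq = -30 + 24i + 15j + 57k ≠ -30 - 56i - 25j + 17k = qp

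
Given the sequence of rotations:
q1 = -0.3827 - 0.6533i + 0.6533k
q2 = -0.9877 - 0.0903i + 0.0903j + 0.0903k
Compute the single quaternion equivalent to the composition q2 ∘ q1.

q2 · q1 = 0.26 + 0.7388i - 0.0346j - 0.6208k
0.26 + 0.7388i - 0.0346j - 0.6208k


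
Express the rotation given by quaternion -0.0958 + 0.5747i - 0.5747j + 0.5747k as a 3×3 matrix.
[[-0.3211, -0.5504, 0.7707], [-0.7707, -0.3211, -0.5504], [0.5504, -0.7707, -0.3211]]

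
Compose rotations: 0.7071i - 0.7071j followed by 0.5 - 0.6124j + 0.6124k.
-0.433 + 0.7866i + 0.0795j + 0.433k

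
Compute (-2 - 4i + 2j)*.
-2 + 4i - 2j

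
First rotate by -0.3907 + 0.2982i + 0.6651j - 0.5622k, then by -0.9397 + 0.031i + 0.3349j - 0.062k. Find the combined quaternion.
0.1003 - 0.4394i - 0.7569j + 0.4733k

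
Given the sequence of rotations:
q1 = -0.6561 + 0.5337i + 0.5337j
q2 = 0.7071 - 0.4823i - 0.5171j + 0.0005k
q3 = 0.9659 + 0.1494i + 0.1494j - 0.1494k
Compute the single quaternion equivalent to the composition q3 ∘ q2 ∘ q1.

q2 · q1 = 0.0695 + 0.6935i + 0.7169j + 0.0182k
q3 · q2 · q1 = -0.1409 + 0.7901i + 0.5965j + 0.0107k
-0.1409 + 0.7901i + 0.5965j + 0.0107k


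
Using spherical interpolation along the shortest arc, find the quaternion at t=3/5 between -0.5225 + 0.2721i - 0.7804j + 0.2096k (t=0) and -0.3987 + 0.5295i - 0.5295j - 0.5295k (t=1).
-0.4918 + 0.4655i - 0.6916j - 0.2513k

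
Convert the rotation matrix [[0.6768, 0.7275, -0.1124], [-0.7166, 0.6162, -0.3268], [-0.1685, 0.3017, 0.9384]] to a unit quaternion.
0.8988 + 0.1748i + 0.0156j - 0.4017k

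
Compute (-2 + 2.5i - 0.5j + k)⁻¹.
-0.1739 - 0.2174i + 0.0435j - 0.087k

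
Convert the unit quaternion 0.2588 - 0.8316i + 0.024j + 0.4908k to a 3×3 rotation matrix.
[[0.5171, -0.294, -0.8039], [0.2141, -0.8649, 0.454], [-0.8287, -0.4069, -0.3843]]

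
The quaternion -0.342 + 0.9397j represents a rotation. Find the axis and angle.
axis = (0, 1, 0), θ = 220°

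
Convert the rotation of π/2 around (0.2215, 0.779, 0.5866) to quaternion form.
0.7071 + 0.1566i + 0.5508j + 0.4148k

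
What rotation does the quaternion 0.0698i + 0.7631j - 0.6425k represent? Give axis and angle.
axis = (0.0698, 0.7631, -0.6425), θ = π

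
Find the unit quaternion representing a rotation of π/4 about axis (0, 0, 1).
0.9239 + 0.3827k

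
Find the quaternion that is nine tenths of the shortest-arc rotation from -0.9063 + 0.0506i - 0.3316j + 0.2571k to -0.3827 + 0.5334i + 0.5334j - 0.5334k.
-0.5115 + 0.5301i + 0.4725j - 0.4837k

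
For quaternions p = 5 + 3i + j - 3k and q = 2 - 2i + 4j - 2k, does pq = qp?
No: pq = 6 + 6i + 34j - 2k ≠ 6 - 14i + 10j - 30k = qp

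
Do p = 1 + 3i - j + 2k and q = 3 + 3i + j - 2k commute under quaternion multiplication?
No: pq = -1 + 12i + 10j + 10k ≠ -1 + 12i - 14j - 2k = qp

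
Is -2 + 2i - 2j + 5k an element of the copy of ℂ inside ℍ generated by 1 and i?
No. The quaternion -2 + 2i - 2j + 5k has j-coefficient y = -2 and k-coefficient z = 5, not both zero, so it does not lie in the complex subalgebra spanned by 1 and i.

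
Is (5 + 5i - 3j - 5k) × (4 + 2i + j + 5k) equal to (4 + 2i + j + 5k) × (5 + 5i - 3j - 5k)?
No: pq = 38 + 20i - 42j + 16k ≠ 38 + 40i + 28j - 6k = qp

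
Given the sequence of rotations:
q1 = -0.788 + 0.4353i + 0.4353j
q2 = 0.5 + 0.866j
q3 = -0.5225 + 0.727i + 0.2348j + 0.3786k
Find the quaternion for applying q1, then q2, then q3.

q2 · q1 = -0.771 + 0.2177i - 0.4648j - 0.377k
q3 · q2 · q1 = 0.4964 - 0.5868i + 0.4183j - 0.4839k
0.4964 - 0.5868i + 0.4183j - 0.4839k


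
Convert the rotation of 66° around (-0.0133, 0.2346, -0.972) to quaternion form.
0.8387 - 0.0072i + 0.1278j - 0.5294k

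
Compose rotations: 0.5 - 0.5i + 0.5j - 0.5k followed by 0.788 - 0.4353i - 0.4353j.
0.394 - 0.394i - 0.0413j - 0.8293k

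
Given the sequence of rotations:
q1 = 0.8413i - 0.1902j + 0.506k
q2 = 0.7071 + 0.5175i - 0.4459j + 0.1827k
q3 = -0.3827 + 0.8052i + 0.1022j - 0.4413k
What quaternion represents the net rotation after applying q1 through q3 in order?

q2 · q1 = -0.6126 + 0.404i - 0.2426j + 0.6345k
q3 · q2 · q1 = 0.2139 - 0.6901i - 0.6589j - 0.2091k
0.2139 - 0.6901i - 0.6589j - 0.2091k


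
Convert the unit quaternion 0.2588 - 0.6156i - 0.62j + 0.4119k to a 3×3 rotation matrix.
[[-0.1081, 0.5501, -0.828], [0.9765, -0.0972, -0.1921], [-0.1862, -0.8294, -0.5267]]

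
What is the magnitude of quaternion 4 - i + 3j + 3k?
√35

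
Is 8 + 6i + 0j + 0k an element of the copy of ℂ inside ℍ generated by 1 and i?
Yes. The quaternion 8 + 6i has j- and k-coefficients y = z = 0, so it lies in the complex subalgebra spanned by 1 and i.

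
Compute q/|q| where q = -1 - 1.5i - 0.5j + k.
-0.4714 - 0.7071i - 0.2357j + 0.4714k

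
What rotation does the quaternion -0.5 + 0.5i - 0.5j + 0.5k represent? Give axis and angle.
axis = (√3/3, -√3/3, √3/3), θ = 4π/3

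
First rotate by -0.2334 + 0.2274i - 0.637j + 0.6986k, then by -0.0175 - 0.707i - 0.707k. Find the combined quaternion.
0.6588 - 0.2893i + 0.3443j + 0.6031k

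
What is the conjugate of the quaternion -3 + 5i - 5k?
-3 - 5i + 5k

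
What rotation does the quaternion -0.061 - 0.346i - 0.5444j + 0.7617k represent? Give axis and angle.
axis = (-0.3466, -0.5454, 0.7631), θ = 187°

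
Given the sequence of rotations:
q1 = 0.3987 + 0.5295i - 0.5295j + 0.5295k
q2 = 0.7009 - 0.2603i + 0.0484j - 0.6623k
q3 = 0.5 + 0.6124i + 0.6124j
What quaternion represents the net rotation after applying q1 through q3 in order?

q2 · q1 = 0.7936 - 0.0577i - 0.5647j + 0.2193k
q3 · q2 · q1 = 0.778 + 0.5914i + 0.0694j - 0.2008k
0.778 + 0.5914i + 0.0694j - 0.2008k


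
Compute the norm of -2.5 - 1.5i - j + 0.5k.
3.122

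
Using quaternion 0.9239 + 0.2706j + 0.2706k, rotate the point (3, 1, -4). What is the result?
(-0.379, 1.768, -4.768)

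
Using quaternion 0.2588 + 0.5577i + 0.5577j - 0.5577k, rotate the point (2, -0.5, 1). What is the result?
(-1.277, -0.122, -1.899)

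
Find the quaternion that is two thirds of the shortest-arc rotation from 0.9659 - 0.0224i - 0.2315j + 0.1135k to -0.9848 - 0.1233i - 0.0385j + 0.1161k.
0.9949 + 0.0757i - 0.0529j - 0.0398k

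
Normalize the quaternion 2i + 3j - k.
0.5345i + 0.8018j - 0.2673k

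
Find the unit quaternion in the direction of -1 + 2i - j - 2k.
-0.3162 + 0.6325i - 0.3162j - 0.6325k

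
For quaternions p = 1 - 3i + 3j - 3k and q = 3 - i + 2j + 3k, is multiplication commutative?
No: pq = 3 + 5i + 23j - 9k ≠ 3 - 25i - j - 3k = qp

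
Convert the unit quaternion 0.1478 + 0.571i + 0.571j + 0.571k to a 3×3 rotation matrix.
[[-0.3042, 0.4833, 0.8209], [0.8209, -0.3042, 0.4833], [0.4833, 0.8209, -0.3042]]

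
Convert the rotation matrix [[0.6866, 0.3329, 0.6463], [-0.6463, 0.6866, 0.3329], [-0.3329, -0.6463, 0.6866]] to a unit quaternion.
0.8746 - 0.2799i + 0.2799j - 0.2799k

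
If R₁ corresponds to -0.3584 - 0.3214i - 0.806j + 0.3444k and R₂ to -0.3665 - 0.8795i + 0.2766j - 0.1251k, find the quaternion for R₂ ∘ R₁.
0.1147 + 0.4274i + 0.5394j + 0.7164k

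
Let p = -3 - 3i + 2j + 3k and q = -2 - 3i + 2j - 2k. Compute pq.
-1 + 5i - 25j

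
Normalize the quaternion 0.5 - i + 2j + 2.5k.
0.1474 - 0.2949i + 0.5898j + 0.7372k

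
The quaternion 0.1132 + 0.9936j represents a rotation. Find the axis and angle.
axis = (0, 1, 0), θ = 167°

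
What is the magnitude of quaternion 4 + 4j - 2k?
6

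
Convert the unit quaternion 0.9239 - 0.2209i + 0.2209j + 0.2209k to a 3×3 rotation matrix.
[[0.8048, -0.5058, 0.3106], [0.3106, 0.8048, 0.5058], [-0.5058, -0.3106, 0.8048]]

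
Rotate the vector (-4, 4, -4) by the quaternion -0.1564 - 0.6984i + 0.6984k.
(4.678, -2.057, 4.678)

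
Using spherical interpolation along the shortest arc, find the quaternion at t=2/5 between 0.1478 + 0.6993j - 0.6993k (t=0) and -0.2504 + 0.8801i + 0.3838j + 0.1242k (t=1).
-0.0239 + 0.4802i + 0.7429j - 0.4657k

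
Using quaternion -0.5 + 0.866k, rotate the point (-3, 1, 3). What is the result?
(2.366, 2.098, 3)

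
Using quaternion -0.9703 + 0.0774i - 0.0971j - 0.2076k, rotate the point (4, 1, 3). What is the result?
(3.631, 3.025, 1.915)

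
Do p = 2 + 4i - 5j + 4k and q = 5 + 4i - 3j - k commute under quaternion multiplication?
No: pq = -17 + 45i - 11j + 26k ≠ -17 + 11i - 51j + 10k = qp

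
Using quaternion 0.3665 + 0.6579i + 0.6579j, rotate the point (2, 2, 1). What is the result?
(2.482, 1.518, -0.731)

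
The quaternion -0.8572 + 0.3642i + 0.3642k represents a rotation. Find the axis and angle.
axis = (√2/2, 0, √2/2), θ = 298°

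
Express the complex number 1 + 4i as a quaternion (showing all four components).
1 + 4i + 0j + 0k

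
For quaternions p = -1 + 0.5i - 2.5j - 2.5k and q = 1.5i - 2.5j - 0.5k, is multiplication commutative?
No: pq = -8.25 - 6.5i - j + 3k ≠ -8.25 + 3.5i + 6j - 2k = qp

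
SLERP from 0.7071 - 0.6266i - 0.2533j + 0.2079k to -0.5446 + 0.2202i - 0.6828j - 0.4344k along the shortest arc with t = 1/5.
0.747 - 0.5974i - 0.0514j + 0.2872k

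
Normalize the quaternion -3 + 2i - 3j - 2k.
-0.5883 + 0.3922i - 0.5883j - 0.3922k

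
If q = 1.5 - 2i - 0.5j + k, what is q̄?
1.5 + 2i + 0.5j - k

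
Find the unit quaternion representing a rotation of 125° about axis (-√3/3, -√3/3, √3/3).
0.4617 - 0.5121i - 0.5121j + 0.5121k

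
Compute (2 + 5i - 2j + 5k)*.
2 - 5i + 2j - 5k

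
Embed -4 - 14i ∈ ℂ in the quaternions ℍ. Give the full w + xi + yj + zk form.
-4 - 14i + 0j + 0k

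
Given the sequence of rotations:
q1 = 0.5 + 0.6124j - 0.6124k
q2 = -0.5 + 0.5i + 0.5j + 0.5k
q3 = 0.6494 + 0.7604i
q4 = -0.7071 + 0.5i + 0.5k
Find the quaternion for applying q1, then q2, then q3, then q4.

q2 · q1 = -0.25 - 0.3624i + 0.25j + 0.8624k
q3 · q2 · q1 = 0.1132 - 0.4254i - 0.4934j + 0.7501k
q4 · q3 · q2 · q1 = -0.2424 + 0.6041i - 0.2389j - 0.7205k
-0.2424 + 0.6041i - 0.2389j - 0.7205k


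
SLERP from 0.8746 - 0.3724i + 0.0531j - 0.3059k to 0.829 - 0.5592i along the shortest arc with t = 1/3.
0.8724 - 0.4416i + 0.0358j - 0.2065k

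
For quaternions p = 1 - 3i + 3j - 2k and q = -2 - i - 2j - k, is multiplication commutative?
No: pq = -1 - 2i - 9j + 12k ≠ -1 + 12i - 7j - 6k = qp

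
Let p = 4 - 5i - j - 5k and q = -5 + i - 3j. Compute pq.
-18 + 14i - 12j + 41k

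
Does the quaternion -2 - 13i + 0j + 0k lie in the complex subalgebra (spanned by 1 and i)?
Yes. The quaternion -2 - 13i has j- and k-coefficients y = z = 0, so it lies in the complex subalgebra spanned by 1 and i.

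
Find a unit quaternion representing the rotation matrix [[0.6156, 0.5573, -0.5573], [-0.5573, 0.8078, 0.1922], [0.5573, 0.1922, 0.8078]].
0.8988 - 0.31j - 0.31k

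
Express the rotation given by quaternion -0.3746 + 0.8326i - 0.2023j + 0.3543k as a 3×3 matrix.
[[0.6671, -0.0714, 0.7415], [-0.6023, -0.6375, 0.4804], [0.4384, -0.7671, -0.4683]]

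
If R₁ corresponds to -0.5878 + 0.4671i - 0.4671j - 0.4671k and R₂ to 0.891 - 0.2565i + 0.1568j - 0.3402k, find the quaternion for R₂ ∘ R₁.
-0.4896 + 0.3348i - 0.7871j - 0.1696k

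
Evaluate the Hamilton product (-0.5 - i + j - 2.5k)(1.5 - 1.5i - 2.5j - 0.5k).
-1 - 7.5i + 6j + 0.5k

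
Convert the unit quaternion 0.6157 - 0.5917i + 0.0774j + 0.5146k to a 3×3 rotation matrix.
[[0.4584, -0.7253, -0.5137], [0.5421, -0.2298, 0.8083], [-0.7043, -0.649, 0.2878]]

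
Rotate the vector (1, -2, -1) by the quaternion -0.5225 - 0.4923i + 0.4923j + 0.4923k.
(0.97, -1.031, -1.999)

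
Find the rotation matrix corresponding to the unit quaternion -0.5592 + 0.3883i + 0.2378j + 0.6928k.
[[-0.073, 0.9595, 0.2721], [-0.5902, -0.2615, 0.7638], [0.804, -0.1048, 0.5853]]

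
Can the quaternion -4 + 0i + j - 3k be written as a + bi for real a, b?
No. The quaternion -4 + j - 3k has j-coefficient y = 1 and k-coefficient z = -3, not both zero, so it does not lie in the complex subalgebra spanned by 1 and i.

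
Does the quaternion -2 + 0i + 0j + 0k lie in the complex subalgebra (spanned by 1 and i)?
Yes. The quaternion -2 has j- and k-coefficients y = z = 0, so it lies in the complex subalgebra spanned by 1 and i.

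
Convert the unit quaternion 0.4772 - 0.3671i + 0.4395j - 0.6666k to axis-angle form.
axis = (-0.4177, 0.5001, -0.7585), θ = 123°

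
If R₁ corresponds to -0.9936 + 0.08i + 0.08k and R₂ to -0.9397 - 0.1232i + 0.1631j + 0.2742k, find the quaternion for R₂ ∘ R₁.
0.9216 + 0.0603i - 0.1303j - 0.3607k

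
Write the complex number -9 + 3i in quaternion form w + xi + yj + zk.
-9 + 3i + 0j + 0k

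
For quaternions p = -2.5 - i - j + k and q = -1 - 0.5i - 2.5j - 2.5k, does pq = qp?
No: pq = 2 + 7.25i + 4.25j + 7.25k ≠ 2 - 2.75i + 10.25j + 3.25k = qp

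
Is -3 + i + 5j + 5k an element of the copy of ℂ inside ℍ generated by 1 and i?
No. The quaternion -3 + i + 5j + 5k has j-coefficient y = 5 and k-coefficient z = 5, not both zero, so it does not lie in the complex subalgebra spanned by 1 and i.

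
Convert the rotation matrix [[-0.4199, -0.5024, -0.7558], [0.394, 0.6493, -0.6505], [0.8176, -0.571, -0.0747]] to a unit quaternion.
0.5373 + 0.037i - 0.7321j + 0.4171k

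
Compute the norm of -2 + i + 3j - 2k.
√18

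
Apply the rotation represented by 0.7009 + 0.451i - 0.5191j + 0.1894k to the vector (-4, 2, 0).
(-3.025, 1.854, -2.723)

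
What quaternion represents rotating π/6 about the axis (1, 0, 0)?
0.9659 + 0.2588i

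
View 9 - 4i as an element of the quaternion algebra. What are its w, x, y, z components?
9 - 4i + 0j + 0k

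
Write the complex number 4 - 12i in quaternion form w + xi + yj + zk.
4 - 12i + 0j + 0k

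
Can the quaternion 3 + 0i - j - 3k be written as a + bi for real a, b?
No. The quaternion 3 - j - 3k has j-coefficient y = -1 and k-coefficient z = -3, not both zero, so it does not lie in the complex subalgebra spanned by 1 and i.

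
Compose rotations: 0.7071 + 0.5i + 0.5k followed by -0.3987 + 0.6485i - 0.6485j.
-0.6062 - 0.065i - 0.7828j + 0.1249k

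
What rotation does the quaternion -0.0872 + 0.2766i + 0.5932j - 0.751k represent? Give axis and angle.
axis = (0.2777, 0.5955, -0.7539), θ = 190°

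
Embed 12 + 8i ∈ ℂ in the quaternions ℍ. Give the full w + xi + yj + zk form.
12 + 8i + 0j + 0k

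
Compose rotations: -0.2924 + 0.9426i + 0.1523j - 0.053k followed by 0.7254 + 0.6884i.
-0.861 + 0.4825i + 0.147j + 0.0664k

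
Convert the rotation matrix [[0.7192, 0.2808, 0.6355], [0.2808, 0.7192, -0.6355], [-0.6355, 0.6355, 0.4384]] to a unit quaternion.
0.8481 + 0.3747i + 0.3747j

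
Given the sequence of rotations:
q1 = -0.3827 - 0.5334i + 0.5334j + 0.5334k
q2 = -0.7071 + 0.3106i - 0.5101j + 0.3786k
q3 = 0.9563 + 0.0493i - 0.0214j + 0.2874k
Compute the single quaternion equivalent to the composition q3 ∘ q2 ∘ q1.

q2 · q1 = 0.5064 - 0.2157i - 0.5496j - 0.6285k
q3 · q2 · q1 = 0.6638 - 0.0099i - 0.5674j - 0.4872k
0.6638 - 0.0099i - 0.5674j - 0.4872k


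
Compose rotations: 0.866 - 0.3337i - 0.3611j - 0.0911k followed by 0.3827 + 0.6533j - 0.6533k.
0.5078 - 0.4231i + 0.6456j - 0.3826k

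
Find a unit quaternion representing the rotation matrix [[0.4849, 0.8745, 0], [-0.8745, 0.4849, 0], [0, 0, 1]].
0.8617 - 0.5075k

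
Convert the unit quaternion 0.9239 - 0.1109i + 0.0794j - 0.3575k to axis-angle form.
axis = (-0.2898, 0.2075, -0.9343), θ = π/4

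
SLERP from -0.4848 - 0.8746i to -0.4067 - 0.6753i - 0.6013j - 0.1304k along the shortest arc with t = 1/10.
-0.4864 - 0.8712i - 0.0647j - 0.014k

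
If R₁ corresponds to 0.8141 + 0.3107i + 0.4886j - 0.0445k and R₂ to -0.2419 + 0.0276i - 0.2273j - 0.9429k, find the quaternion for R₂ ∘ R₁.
-0.1364 + 0.4181i - 0.595j - 0.6727k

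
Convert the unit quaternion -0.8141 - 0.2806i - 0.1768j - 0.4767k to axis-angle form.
axis = (-0.4832, -0.3044, -0.8209), θ = 289°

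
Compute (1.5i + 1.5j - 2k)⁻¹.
-0.1765i - 0.1765j + 0.2353k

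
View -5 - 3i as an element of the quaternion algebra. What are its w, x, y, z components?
-5 - 3i + 0j + 0k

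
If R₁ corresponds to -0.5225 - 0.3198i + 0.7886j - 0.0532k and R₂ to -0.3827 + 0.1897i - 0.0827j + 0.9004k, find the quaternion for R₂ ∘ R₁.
0.3737 - 0.6824i - 0.5364j - 0.3269k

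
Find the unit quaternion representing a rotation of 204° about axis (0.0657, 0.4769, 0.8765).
-0.2079 + 0.0643i + 0.4665j + 0.8573k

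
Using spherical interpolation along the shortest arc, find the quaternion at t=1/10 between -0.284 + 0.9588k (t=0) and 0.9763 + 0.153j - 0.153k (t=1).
-0.389 - 0.0191j + 0.921k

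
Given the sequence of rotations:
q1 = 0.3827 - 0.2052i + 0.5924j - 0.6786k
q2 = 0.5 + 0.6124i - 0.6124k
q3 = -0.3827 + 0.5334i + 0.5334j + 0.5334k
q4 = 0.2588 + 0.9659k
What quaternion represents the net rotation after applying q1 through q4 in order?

q2 · q1 = -0.0986 + 0.4946i + 0.8374j - 0.2109k
q3 · q2 · q1 = -0.5603 - 0.801i + 0.0032j + 0.211k
q4 · q3 · q2 · q1 = -0.3488 - 0.2104i - 0.7729j - 0.4866k
-0.3488 - 0.2104i - 0.7729j - 0.4866k


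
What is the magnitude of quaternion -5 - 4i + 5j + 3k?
√75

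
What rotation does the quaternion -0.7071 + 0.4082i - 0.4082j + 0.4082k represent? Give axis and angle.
axis = (√3/3, -√3/3, √3/3), θ = 3π/2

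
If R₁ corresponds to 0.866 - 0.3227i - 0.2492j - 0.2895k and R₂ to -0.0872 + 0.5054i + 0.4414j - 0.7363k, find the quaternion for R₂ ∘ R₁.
-0.0156 + 0.1545i + 0.7879j - 0.5959k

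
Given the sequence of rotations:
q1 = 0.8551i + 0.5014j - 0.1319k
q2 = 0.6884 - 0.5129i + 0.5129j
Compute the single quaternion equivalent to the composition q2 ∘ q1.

q2 · q1 = 0.1814 + 0.521i + 0.2775j - 0.7865k
0.1814 + 0.521i + 0.2775j - 0.7865k


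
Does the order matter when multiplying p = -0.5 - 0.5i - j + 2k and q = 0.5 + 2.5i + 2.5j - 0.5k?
Yes: pq = 4.5 - 6i + 3j + 2.5k ≠ 4.5 + 3i - 6.5j = qp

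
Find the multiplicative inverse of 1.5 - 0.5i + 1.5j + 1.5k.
0.2143 + 0.0714i - 0.2143j - 0.2143k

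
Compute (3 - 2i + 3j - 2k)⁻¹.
0.1154 + 0.0769i - 0.1154j + 0.0769k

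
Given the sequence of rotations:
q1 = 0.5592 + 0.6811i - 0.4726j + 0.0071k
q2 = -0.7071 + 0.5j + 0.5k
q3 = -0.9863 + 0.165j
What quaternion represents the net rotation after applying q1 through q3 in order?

q2 · q1 = -0.1627 - 0.2418i + 0.9543j - 0.066k
q3 · q2 · q1 = 0.003 + 0.2276i - 0.9681j + 0.105k
0.003 + 0.2276i - 0.9681j + 0.105k


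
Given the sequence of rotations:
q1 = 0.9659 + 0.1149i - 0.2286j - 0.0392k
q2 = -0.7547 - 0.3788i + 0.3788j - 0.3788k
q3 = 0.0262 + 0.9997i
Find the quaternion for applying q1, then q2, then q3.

q2 · q1 = -0.6137 - 0.554i + 0.48j - 0.2932k
q3 · q2 · q1 = 0.5378 - 0.628i + 0.3057j + 0.4722k
0.5378 - 0.628i + 0.3057j + 0.4722k


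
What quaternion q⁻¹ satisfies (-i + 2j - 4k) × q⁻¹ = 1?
0.0476i - 0.0952j + 0.1905k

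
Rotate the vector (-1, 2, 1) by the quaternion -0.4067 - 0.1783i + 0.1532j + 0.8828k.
(1.493, -0.346, 1.911)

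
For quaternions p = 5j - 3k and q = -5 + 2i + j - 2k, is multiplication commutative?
No: pq = -11 - 7i - 31j + 5k ≠ -11 + 7i - 19j + 25k = qp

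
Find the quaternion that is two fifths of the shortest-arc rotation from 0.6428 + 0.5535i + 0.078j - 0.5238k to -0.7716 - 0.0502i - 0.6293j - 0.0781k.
0.7905 + 0.3956i + 0.3446j - 0.316k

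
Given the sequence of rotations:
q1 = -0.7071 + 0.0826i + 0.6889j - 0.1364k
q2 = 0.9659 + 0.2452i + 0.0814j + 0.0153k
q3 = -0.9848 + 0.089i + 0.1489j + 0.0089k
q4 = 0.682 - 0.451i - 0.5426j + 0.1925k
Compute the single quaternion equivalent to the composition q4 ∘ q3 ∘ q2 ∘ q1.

q2 · q1 = -0.7572 - 0.1152i + 0.6426j + 0.0196k
q3 · q2 · q1 = 0.6601 + 0.0433i - 0.7483j + 0.0483k
q4 · q3 · q2 · q1 = 0.0544 - 0.1503i - 0.8384j + 0.521k
0.0544 - 0.1503i - 0.8384j + 0.521k


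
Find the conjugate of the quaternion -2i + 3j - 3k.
2i - 3j + 3k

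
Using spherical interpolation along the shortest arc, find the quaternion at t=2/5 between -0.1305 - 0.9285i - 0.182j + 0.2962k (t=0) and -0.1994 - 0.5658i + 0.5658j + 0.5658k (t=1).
-0.1756 - 0.8653i + 0.1353j + 0.4496k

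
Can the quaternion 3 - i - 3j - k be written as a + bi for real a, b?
No. The quaternion 3 - i - 3j - k has j-coefficient y = -3 and k-coefficient z = -1, not both zero, so it does not lie in the complex subalgebra spanned by 1 and i.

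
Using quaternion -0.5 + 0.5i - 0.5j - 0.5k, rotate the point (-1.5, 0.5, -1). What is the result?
(-0.5, -1, 1.5)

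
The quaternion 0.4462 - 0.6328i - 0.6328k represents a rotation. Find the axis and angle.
axis = (-√2/2, 0, -√2/2), θ = 127°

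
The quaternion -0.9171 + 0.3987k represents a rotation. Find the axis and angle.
axis = (0, 0, 1), θ = 313°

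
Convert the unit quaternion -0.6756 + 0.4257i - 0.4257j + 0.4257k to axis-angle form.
axis = (√3/3, -√3/3, √3/3), θ = 265°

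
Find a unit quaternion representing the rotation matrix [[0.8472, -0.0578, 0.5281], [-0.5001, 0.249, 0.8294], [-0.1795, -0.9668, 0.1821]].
0.7547 - 0.595i + 0.2344j - 0.1465k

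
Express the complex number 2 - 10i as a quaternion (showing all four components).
2 - 10i + 0j + 0k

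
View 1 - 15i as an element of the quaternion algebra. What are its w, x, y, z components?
1 - 15i + 0j + 0k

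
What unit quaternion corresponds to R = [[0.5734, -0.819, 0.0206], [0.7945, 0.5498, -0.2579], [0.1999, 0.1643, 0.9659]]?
0.8788 + 0.1201i - 0.051j + 0.459k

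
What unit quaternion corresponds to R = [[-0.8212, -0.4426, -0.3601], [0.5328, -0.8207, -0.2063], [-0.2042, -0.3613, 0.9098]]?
0.2588 - 0.1497i - 0.1506j + 0.9423k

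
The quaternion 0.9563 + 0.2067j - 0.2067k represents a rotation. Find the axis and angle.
axis = (0, √2/2, -√2/2), θ = 34°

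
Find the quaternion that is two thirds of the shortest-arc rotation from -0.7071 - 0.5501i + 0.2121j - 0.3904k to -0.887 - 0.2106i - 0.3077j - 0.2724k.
-0.8691 - 0.3427i - 0.1384j - 0.3287k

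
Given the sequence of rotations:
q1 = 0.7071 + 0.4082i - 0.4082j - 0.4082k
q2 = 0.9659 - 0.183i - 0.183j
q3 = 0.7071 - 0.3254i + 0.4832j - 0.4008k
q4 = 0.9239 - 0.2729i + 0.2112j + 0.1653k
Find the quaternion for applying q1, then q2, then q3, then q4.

q2 · q1 = 0.683 + 0.3396i - 0.5984j - 0.2449k
q3 · q2 · q1 = 0.7844 - 0.3403i - 0.3089j - 0.4163k
q4 · q3 · q2 · q1 = 0.7659 - 0.5653i - 0.2896j - 0.0988k
0.7659 - 0.5653i - 0.2896j - 0.0988k


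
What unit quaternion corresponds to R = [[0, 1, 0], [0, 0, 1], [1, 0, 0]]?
-0.5 + 0.5i + 0.5j + 0.5k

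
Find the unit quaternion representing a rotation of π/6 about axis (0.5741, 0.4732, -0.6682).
0.9659 + 0.1486i + 0.1225j - 0.1729k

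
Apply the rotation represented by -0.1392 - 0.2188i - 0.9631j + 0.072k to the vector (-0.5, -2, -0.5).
(-0.569, -1.889, 0.781)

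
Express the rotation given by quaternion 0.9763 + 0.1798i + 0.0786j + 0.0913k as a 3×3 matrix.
[[0.971, -0.15, 0.1863], [0.2065, 0.9187, -0.3367], [-0.1206, 0.3654, 0.923]]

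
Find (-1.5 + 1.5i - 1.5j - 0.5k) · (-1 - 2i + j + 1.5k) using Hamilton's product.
6.75 - 0.25i - 1.25j - 3.25k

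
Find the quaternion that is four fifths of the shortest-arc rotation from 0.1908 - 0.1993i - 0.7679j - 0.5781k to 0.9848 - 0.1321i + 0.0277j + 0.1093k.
0.9623 - 0.1789i - 0.1945j - 0.0649k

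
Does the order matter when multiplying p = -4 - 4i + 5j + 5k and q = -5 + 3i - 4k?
Yes: pq = 52 - 12i - 26j - 24k ≠ 52 + 28i - 24j + 6k = qp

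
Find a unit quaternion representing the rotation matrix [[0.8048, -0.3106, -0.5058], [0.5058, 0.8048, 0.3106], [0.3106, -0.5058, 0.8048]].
0.9239 - 0.2209i - 0.2209j + 0.2209k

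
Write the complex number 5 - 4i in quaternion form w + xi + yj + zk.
5 - 4i + 0j + 0k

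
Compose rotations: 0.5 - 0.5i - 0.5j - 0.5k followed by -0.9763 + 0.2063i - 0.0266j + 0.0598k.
-0.3684 + 0.6345i + 0.5481j + 0.4016k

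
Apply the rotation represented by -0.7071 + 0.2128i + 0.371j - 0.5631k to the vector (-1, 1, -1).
(0.035, -0.562, -1.638)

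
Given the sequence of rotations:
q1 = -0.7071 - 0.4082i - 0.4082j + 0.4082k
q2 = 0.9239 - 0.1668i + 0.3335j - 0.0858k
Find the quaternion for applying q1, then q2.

q2 · q1 = -0.5502 - 0.1581i - 0.5098j + 0.642k
-0.5502 - 0.1581i - 0.5098j + 0.642k


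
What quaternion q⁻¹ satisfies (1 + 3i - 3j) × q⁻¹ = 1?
0.0526 - 0.1579i + 0.1579j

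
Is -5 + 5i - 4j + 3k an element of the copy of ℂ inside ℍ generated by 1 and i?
No. The quaternion -5 + 5i - 4j + 3k has j-coefficient y = -4 and k-coefficient z = 3, not both zero, so it does not lie in the complex subalgebra spanned by 1 and i.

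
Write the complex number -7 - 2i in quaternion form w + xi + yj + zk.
-7 - 2i + 0j + 0k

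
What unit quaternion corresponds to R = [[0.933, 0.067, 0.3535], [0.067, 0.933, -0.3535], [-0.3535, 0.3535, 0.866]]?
0.9659 + 0.183i + 0.183j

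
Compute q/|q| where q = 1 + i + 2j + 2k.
0.3162 + 0.3162i + 0.6325j + 0.6325k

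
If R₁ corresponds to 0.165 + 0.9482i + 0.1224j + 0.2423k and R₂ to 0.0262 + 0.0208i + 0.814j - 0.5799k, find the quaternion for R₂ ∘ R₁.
0.0255 + 0.2965i - 0.4174j - 0.8586k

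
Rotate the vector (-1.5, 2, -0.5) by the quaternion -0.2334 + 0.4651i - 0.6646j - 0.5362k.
(-0.955, 0.072, 2.363)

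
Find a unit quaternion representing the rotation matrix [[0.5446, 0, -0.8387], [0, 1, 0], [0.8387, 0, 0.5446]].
0.8788 - 0.4772j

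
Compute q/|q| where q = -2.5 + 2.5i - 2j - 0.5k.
-0.6108 + 0.6108i - 0.4887j - 0.1222k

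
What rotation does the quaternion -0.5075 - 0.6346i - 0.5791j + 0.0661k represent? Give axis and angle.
axis = (-0.7365, -0.6721, 0.0767), θ = 241°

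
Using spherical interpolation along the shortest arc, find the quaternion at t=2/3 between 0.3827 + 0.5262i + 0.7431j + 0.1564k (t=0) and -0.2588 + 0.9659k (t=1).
-0.034 + 0.2555i + 0.3608j + 0.8963k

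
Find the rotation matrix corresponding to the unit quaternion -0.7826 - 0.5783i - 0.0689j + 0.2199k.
[[0.8938, 0.4239, -0.1465], [-0.2645, 0.2344, -0.9355], [-0.3622, 0.8749, 0.3216]]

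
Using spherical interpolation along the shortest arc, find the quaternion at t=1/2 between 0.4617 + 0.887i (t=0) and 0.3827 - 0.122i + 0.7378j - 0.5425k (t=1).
0.5776 + 0.5233i + 0.5047j - 0.3711k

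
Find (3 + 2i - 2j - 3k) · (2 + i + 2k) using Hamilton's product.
10 + 3i - 11j + 2k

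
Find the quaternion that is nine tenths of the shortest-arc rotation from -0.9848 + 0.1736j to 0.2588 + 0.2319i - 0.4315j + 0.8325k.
-0.3742 - 0.2202i + 0.4323j - 0.7903k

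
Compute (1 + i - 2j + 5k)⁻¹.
0.0323 - 0.0323i + 0.0645j - 0.1613k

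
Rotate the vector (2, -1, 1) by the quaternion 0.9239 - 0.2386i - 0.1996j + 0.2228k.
(1.483, 0.579, 1.861)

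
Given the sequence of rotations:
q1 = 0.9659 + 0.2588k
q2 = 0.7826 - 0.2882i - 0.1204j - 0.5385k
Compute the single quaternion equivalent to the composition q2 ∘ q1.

q2 · q1 = 0.8953 - 0.3095i - 0.0417j - 0.3176k
0.8953 - 0.3095i - 0.0417j - 0.3176k


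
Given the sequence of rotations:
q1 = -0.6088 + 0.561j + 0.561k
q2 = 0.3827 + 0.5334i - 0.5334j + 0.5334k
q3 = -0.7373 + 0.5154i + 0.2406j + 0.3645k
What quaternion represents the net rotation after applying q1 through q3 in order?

q2 · q1 = -0.233 - 0.9232i + 0.2402j + 0.1892k
q3 · q2 · q1 = 0.5209 + 0.5186i - 0.6672j + 0.1215k
0.5209 + 0.5186i - 0.6672j + 0.1215k


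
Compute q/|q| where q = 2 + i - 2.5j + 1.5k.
0.5443 + 0.2722i - 0.6804j + 0.4082k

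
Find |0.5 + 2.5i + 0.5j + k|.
2.784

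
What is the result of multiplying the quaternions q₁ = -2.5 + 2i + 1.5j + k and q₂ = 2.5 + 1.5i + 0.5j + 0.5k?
-10.5 + 1.5i + 3j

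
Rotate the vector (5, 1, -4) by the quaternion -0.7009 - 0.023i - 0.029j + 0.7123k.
(0.886, -4.707, -4.365)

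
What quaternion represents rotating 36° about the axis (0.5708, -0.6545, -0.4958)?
0.9511 + 0.1764i - 0.2023j - 0.1532k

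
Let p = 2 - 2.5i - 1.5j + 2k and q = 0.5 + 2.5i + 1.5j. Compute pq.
9.5 + 0.75i + 7.25j + k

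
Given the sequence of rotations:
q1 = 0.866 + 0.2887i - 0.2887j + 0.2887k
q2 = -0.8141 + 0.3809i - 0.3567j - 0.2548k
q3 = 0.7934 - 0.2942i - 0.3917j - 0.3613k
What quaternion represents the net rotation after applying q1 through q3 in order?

q2 · q1 = -0.8444 - 0.0817i - 0.2574j - 0.4627k
q3 · q2 · q1 = -0.962 + 0.2718i + 0.0199j - 0.0183k
-0.962 + 0.2718i + 0.0199j - 0.0183k


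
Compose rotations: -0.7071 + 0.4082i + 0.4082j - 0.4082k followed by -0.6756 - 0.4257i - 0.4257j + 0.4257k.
0.999 + 0.0252i + 0.0252j - 0.0252k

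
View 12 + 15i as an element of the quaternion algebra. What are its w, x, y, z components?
12 + 15i + 0j + 0k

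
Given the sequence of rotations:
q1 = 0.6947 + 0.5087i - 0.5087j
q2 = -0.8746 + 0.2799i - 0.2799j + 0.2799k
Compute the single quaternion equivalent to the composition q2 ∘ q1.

q2 · q1 = -0.8924 - 0.1081i + 0.3928j + 0.1944k
-0.8924 - 0.1081i + 0.3928j + 0.1944k


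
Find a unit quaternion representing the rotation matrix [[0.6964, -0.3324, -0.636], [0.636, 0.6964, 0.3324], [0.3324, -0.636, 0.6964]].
0.8788 - 0.2755i - 0.2755j + 0.2755k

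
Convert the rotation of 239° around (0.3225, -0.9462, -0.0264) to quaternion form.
-0.4924 + 0.2807i - 0.8235j - 0.023k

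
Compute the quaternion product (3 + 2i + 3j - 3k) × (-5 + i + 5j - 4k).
-44 - 4i + 5j + 10k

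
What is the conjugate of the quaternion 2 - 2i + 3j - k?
2 + 2i - 3j + k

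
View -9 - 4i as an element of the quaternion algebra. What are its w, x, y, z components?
-9 - 4i + 0j + 0k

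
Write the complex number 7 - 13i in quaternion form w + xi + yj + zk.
7 - 13i + 0j + 0k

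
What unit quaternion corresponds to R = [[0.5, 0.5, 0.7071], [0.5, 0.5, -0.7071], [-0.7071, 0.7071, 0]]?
0.7071 + 0.5i + 0.5j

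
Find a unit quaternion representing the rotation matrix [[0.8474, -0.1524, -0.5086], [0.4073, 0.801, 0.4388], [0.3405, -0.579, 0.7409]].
0.9205 - 0.2764i - 0.2306j + 0.152k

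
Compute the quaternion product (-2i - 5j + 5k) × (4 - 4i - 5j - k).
-28 + 22i - 42j + 10k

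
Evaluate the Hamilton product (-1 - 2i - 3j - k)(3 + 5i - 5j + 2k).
-6 - 22i - 5j + 20k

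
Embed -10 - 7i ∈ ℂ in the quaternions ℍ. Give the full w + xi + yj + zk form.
-10 - 7i + 0j + 0k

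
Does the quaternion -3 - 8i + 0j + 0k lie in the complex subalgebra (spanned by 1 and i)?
Yes. The quaternion -3 - 8i has j- and k-coefficients y = z = 0, so it lies in the complex subalgebra spanned by 1 and i.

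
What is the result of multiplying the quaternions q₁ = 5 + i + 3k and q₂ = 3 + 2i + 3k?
4 + 13i + 3j + 24k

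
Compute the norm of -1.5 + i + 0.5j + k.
2.121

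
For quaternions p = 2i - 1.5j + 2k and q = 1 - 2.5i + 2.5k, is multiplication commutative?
No: pq = -1.75i - 11.5j - 1.75k ≠ 5.75i + 8.5j + 5.75k = qp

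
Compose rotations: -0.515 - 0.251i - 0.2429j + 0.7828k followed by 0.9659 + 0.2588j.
-0.4346 - 0.0399i - 0.3679j + 0.8211k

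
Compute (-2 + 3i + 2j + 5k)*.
-2 - 3i - 2j - 5k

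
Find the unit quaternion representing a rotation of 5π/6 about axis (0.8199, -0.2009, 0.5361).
0.2588 + 0.792i - 0.1941j + 0.5178k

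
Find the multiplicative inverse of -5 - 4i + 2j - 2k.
-0.102 + 0.0816i - 0.0408j + 0.0408k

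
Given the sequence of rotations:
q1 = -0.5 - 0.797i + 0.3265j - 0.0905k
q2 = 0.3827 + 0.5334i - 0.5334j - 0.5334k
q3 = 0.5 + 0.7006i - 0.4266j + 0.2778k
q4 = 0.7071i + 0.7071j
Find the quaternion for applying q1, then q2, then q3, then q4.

q2 · q1 = 0.3597 - 0.3493i + 0.865j - 0.0189k
q3 · q2 · q1 = 0.7988 - 0.1549i + 0.1953j + 0.5475k
q4 · q3 · q2 · q1 = -0.0286 + 0.952i + 0.1777j + 0.2476k
-0.0286 + 0.952i + 0.1777j + 0.2476k


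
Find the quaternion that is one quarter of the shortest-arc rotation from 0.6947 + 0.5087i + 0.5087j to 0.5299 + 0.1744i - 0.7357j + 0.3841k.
0.8195 + 0.5222i + 0.1902j + 0.1401k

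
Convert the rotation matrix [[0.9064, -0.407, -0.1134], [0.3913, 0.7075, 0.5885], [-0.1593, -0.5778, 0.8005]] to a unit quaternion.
0.9239 - 0.3156i + 0.0124j + 0.216k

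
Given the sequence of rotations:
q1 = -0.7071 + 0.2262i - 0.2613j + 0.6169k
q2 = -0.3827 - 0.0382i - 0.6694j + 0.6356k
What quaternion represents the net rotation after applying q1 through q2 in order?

q2 · q1 = -0.2878 - 0.3064i + 0.7407j - 0.5241k
-0.2878 - 0.3064i + 0.7407j - 0.5241k


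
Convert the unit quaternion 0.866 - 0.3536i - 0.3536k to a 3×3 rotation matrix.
[[0.7499, 0.6124, 0.2501], [-0.6124, 0.4999, 0.6124], [0.2501, -0.6124, 0.7499]]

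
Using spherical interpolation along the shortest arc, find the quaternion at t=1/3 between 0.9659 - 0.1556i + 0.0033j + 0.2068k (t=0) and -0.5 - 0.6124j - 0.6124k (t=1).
0.8872 - 0.1124i + 0.2343j + 0.3813k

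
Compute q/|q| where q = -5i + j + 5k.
-0.7001i + 0.14j + 0.7001k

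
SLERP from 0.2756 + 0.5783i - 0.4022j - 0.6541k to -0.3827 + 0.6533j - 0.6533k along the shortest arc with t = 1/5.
0.1441 + 0.5419i - 0.182j - 0.8078k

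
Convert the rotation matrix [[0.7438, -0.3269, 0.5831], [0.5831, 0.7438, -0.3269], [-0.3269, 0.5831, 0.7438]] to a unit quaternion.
0.8988 + 0.2531i + 0.2531j + 0.2531k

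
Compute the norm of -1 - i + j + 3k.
√12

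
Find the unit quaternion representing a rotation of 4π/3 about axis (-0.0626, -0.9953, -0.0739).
-0.5 - 0.0542i - 0.862j - 0.064k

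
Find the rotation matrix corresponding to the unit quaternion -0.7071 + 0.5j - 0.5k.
[[0, -0.7071, -0.7071], [0.7071, 0.5, -0.5], [0.7071, -0.5, 0.5]]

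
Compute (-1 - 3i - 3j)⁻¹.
-0.0526 + 0.1579i + 0.1579j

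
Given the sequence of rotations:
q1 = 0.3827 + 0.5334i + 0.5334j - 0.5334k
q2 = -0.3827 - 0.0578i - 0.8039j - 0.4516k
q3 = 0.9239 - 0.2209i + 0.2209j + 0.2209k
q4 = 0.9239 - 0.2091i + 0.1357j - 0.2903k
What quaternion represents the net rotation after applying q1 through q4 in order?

q2 · q1 = 0.0723 + 0.4434i - 0.7835j + 0.4293k
q3 · q2 · q1 = 0.243 + 0.6616i - 0.5151j + 0.4877k
q4 · q3 · q2 · q1 = 0.5743 + 0.4771i - 0.533j + 0.398k
0.5743 + 0.4771i - 0.533j + 0.398k


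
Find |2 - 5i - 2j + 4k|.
7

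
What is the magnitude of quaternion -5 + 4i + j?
√42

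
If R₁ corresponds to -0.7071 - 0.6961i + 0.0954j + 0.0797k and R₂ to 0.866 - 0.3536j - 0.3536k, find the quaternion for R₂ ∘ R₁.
-0.5504 - 0.5973i + 0.5788j + 0.0729k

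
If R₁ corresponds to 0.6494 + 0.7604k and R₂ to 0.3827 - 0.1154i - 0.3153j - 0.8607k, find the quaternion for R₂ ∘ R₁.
0.903 - 0.3147i - 0.117j - 0.2679k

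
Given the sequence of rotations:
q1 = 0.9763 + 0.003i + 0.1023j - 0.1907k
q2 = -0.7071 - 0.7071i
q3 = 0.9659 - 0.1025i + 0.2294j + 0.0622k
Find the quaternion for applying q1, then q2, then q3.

q2 · q1 = -0.6882 - 0.6925i - 0.2072j + 0.0625k
q3 · q2 · q1 = -0.6921 - 0.5711i - 0.3947j + 0.1977k
-0.6921 - 0.5711i - 0.3947j + 0.1977k


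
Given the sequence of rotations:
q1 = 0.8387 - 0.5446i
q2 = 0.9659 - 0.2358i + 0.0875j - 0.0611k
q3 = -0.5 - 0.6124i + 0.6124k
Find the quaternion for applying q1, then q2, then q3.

q2 · q1 = 0.6817 - 0.7238i + 0.1067j - 0.0036k
q3 · q2 · q1 = -0.7819 - 0.1209i - 0.4988j + 0.3539k
-0.7819 - 0.1209i - 0.4988j + 0.3539k


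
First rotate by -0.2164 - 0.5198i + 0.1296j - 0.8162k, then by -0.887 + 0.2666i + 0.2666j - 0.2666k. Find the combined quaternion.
0.0784 + 0.2203i + 0.1835j + 0.9548k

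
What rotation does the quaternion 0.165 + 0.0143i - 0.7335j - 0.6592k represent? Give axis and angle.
axis = (0.0145, -0.7437, -0.6684), θ = 161°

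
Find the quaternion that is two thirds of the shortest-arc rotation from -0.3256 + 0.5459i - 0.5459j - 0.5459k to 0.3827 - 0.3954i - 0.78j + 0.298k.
-0.478 + 0.5942i + 0.395j - 0.5122k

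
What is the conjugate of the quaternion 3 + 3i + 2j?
3 - 3i - 2j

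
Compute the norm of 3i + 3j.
√18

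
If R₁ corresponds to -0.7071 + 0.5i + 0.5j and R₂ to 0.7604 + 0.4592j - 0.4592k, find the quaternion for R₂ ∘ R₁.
-0.7673 + 0.6098i - 0.1741j + 0.0951k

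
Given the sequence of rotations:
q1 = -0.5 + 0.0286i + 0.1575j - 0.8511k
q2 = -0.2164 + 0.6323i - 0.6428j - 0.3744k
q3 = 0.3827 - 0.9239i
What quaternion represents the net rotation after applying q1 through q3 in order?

q2 · q1 = -0.1273 + 0.2837i + 0.8148j + 0.4893k
q3 · q2 · q1 = 0.2134 + 0.2262i + 0.7639j - 0.5655k
0.2134 + 0.2262i + 0.7639j - 0.5655k


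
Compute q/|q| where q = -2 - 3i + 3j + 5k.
-0.2917 - 0.4376i + 0.4376j + 0.7293k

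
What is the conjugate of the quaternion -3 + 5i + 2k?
-3 - 5i - 2k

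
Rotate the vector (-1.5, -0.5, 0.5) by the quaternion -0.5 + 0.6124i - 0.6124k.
(-0.444, -0.362, 1.556)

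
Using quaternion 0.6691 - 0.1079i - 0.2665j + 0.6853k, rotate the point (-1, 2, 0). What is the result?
(-1.638, -0.9, -1.228)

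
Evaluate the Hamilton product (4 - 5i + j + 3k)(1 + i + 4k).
-3 + 3i + 24j + 18k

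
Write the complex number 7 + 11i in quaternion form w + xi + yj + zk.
7 + 11i + 0j + 0k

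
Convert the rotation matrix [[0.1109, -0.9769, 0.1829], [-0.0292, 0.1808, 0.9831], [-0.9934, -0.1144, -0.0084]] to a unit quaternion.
0.5664 - 0.4844i + 0.5192j + 0.4183k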